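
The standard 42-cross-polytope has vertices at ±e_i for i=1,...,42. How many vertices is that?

Number of vertices = 2n = 84.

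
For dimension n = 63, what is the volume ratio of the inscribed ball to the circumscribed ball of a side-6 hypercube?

V_in/V_out = n^(-n/2) = 63^(-63/2) ≈ 2.09302e-57.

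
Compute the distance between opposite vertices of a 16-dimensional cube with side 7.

Diagonal = √16 · 7 = 28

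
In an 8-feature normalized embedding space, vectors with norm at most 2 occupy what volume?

V = 32·π^4/3 ≈ 1039.03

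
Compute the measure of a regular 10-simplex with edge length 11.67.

Volume = 11.67^10 · √(11/2^10) / 10! ≈ 1338.11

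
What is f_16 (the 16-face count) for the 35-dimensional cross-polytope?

Each 16-face is the convex hull of 17 vertices, one chosen as ±e_i from each of 17 distinct axes: 2^17·C(35,17) = 594748067020800.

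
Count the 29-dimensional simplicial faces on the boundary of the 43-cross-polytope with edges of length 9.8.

f_29(43-orthoplex) = 2^30 · (43 choose 30) = 39274091668079378432.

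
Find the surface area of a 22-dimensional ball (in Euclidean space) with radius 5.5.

S_22(5.5) = 2·π^(22/2)·(5.5)^21 / Γ(22/2) = 7400249944258160101211·π^11/3805072588800 ≈ 5.72179e+14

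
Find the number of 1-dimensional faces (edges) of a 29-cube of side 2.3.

Each of the 2^29 = 536870912 vertices has degree 29; total edges = 29·2^29/2 = 7784628224.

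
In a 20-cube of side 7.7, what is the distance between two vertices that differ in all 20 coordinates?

d = √(7.7² + 7.7² + ... + 7.7²) [20 terms] = √(20·7.7²) = 7.7√20 ≈ 34.4354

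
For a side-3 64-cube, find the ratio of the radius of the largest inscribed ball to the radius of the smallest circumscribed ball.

For an n-cube of any side s, the inradius is s/2 and the circumradius is s√n/2, so the ratio is 1/√64 ≈ 0.125.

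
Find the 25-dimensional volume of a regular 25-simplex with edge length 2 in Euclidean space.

V = (2^25 / 25!) · √((25+1) / 2^25) ≈ 1.90421e-21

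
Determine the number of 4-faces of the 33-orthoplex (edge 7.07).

An n-cross-polytope has 2^(k+1)·C(n,k+1) k-faces. Here 2^5·C(33,5) = 32·237336 = 7594752.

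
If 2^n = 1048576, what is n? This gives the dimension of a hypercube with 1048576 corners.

The n-cube has 2^n vertices, and 1048576 = 2^20, so n = 20.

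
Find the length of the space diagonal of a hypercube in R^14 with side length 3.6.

Diagonal = √14 · 3.6 ≈ 13.47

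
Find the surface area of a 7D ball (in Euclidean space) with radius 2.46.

S = n·V_n(r)/r = 7·V_7(2.46)/2.46 (volume-to-surface relation), giving 7329.75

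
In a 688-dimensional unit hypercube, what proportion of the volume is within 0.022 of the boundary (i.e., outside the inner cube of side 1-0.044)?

The inner cube has side 1-2·0.022 = 0.956 and volume (0.956)^688 ≈ 3.589e-14, so the shell holds 1 - 3.589e-14 of the volume.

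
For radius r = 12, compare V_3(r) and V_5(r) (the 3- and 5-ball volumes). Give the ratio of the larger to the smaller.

V_3(12) ≈ 7238.23, V_5(12) ≈ 1.3098e+06. The 5-ball is larger by a factor of 181.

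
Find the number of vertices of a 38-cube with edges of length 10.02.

The 38-cube has 2^38 = 274877906944 vertices.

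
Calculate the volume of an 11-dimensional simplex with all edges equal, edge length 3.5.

For a regular n-simplex with edge a, V = (a^n / n!)·√((n+1)/2^n). With a=3.5, n=11: V ≈ 0.00185148.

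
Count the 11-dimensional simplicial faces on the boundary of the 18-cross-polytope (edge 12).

Each 11-face is the convex hull of 12 vertices, one chosen as ±e_i from each of 12 distinct axes: 2^12·C(18,12) = 76038144.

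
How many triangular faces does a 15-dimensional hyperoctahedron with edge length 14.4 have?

Number of 2-faces = 2^(2+1) · C(15,2+1) = 8 · 455 = 3640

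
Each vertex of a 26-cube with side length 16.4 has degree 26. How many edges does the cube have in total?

An n-cube has n·2^(n-1) edges. With n = 26: 26·33554432 = 872415232.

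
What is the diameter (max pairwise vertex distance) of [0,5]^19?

The space diagonal of an n-cube of side s is s√n. Here 5·√19 ≈ 21.7945.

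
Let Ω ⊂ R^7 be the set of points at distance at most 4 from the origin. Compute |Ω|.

The n-ball volume is π^(n/2)·r^n/Γ(n/2+1). With n=7, r=4: V = 262144·π^3/105 ≈ 77410.6.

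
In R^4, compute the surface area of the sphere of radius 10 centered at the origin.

S_4(10) = 2·π^(4/2)·(10)^3 / Γ(4/2) = 2000·π^2 ≈ 19739.2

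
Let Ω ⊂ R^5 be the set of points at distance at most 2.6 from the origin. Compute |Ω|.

Volume = π^{5/2}·(2.6)^5/Γ(7/2) ≈ 625.411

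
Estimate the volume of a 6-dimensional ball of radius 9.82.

V_6(9.82) = π^(6/2) · (9.82)^6 / Γ(6/2 + 1) ≈ 4.63412e+06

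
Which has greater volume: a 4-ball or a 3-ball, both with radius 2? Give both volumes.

V_4(2) ≈ 78.9568. V_3(2) ≈ 33.5103. The 4-ball is larger.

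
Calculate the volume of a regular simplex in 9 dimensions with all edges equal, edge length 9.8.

For a regular n-simplex with edge a, V = (a^n / n!)·√((n+1)/2^n). With a=9.8, n=9: V ≈ 321.097.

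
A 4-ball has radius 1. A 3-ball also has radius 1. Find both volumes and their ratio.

V_4(1) ≈ 4.9348. V_3(1) ≈ 4.18879. Ratio V_4/V_3 ≈ 1.178.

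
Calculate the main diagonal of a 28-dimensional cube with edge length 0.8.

Diagonal = √28 · 0.8 ≈ 4.2332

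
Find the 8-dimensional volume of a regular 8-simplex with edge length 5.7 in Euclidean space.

V = (5.7^8 / 8!) · √((8+1) / 2^8) ≈ 5.18179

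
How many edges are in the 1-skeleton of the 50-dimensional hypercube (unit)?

An n-cube has n·2^(n-1) edges. With n = 50: 50·562949953421312 = 28147497671065600.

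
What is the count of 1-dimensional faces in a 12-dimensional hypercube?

An n-cube has C(n,k)·2^(n-k) k-faces. Here C(12,1)·2^11 = 12·2048 = 24576.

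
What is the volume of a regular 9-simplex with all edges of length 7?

For a regular n-simplex with edge a, V = (a^n / n!)·√((n+1)/2^n). With a=7, n=9: V ≈ 15.5412.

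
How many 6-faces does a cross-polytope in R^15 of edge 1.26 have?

Number of 6-faces = 2^(6+1) · C(15,6+1) = 128 · 6435 = 823680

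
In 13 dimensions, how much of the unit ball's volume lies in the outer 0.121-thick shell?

1 - (1-0.121)^13 ≈ 0.812994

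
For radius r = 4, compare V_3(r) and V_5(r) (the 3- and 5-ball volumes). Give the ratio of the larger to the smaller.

V_3(4) ≈ 268.083, V_5(4) ≈ 5390.12. The 5-ball is larger by a factor of 20.11.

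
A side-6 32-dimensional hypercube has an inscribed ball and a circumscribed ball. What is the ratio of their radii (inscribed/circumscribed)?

r_in = 6/2 (half the side); r_out = 6√32/2 (half the diagonal). Ratio = 1/√32 ≈ 0.176777.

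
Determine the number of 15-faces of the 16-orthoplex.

An n-cross-polytope has 2^(k+1)·C(n,k+1) k-faces. Here 2^16·C(16,16) = 65536·1 = 65536.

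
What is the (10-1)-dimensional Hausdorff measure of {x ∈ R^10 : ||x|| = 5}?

S = n·V_n(r)/r = 10·V_10(5)/5 (volume-to-surface relation), giving 1953125·π^5/12 ≈ 4.98079e+07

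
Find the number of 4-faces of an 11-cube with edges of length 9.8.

Number of 4-faces = C(11,4) · 2^(11-4) = 330 · 128 = 42240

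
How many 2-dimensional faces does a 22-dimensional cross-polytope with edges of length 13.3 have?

f_2(22-orthoplex) = 2^3 · (22 choose 3) = 12320.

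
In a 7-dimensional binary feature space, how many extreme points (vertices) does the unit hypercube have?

An n-cube has 2^n vertices; for n = 7 that is 2^7 = 128.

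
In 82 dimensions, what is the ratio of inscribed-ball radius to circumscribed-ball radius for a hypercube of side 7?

r_in = 7/2 (half the side); r_out = 7√82/2 (half the diagonal). Ratio = 1/√82 ≈ 0.110432.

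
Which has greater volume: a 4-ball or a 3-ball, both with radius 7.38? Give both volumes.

V_4(7.38) ≈ 14638.5. V_3(7.38) ≈ 1683.67. The 4-ball is larger.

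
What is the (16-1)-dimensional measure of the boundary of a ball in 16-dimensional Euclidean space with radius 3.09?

S = n·V_n(r)/r = 16·V_16(3.09)/3.09 (volume-to-surface relation), giving 8.41735e+07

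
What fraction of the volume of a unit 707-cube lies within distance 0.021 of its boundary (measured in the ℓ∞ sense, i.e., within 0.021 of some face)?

The inner cube has side 1-2·0.021 = 0.958 and volume (0.958)^707 ≈ 6.69e-14, so the shell holds 1 - 6.69e-14 of the volume.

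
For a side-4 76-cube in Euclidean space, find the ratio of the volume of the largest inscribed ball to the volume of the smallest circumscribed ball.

The radii are 4/2 and 4√76/2, so the volume ratio is (1/√76)^76 = 76^{-76/2} ≈ 3.3813e-72.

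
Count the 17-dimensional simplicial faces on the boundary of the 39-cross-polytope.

Each 17-face is the convex hull of 18 vertices, one chosen as ±e_i from each of 18 distinct axes: 2^18·C(39,18) = 16347075442114560.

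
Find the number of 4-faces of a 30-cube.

Number of 4-faces = C(30,4) · 2^(30-4) = 27405 · 67108864 = 1839118417920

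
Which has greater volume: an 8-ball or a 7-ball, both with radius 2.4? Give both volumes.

V_8(2.4) ≈ 4467.64. V_7(2.4) ≈ 2167. The 8-ball is larger.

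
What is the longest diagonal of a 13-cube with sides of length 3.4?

||(3.4,3.4,...,3.4)|| = √(13)·3.4 ≈ 12.2589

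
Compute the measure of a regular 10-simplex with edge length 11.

Volume = 11^10 · √(11/2^10) / 10! ≈ 740.816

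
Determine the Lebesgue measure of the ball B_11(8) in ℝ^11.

V = 549755813888·π^5/10395 ≈ 1.61843e+10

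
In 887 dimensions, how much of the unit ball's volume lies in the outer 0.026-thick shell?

1 - (1-0.026)^887 ≈ 1 - 7.109e-11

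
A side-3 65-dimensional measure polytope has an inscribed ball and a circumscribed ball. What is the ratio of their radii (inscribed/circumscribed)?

For an n-cube of any side s, the inradius is s/2 and the circumradius is s√n/2, so the ratio is 1/√65 ≈ 0.124035.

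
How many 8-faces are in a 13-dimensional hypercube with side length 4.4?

An n-cube has C(n,k)·2^(n-k) k-faces. Here C(13,8)·2^5 = 1287·32 = 41184.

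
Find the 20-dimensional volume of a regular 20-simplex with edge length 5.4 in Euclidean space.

Volume = 5.4^20 · √(21/2^20) / 20! ≈ 8.17636e-07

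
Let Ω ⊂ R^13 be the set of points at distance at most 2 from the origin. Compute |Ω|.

The n-ball volume is π^(n/2)·r^n/Γ(n/2+1). With n=13, r=2: V = 1048576·π^6/135135 ≈ 7459.87.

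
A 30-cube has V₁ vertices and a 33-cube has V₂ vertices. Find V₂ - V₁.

V₁ = 2^30 = 1073741824. V₂ = 2^33 = 8589934592. V₂ - V₁ = 7516192768.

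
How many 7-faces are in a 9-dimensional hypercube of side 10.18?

f_7(9-cube) = (9 choose 7) · 2^2 = 144.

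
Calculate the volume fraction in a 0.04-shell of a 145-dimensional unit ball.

Shell fraction = 1 - (1-0.04)^145 ≈ 0.997313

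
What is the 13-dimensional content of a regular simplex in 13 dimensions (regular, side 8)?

Volume = 8^13 · √(14/2^13) / 13! ≈ 3.64971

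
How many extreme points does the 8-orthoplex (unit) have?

Number of vertices = 2n = 16.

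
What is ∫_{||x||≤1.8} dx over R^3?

V_3(1.8) = π^(3/2) · (1.8)^3 / Γ(3/2 + 1) ≈ 24.429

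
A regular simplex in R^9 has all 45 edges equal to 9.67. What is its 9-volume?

For a regular n-simplex with edge a, V = (a^n / n!)·√((n+1)/2^n). With a=9.67, n=9: V ≈ 284.735.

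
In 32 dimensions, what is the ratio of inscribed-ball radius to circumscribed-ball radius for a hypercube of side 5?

For an n-cube of any side s, the inradius is s/2 and the circumradius is s√n/2, so the ratio is 1/√32 ≈ 0.176777.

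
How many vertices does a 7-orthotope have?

Number of vertices = 2^7 = 128.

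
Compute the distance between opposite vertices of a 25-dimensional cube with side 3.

d = √(3² + 3² + ... + 3²) [25 terms] = √(25·3²) = 3√25 = 15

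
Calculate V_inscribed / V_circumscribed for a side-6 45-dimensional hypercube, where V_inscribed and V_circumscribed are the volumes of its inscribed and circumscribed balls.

Volume scales as r^n, and r_in/r_out = 1/√45, giving (1/√45)^45 ≈ 6.34919e-38.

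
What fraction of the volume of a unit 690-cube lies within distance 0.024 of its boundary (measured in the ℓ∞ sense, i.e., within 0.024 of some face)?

Shell fraction = 1 - (1-0.048)^690 ≈ 1 - 1.818e-15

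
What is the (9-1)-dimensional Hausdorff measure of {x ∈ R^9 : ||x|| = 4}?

|∂B_9(4)| = 2097152·π^4/105 ≈ 1.94554e+06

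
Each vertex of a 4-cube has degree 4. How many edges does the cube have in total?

Number of 1-faces = C(4,1)·2^(4-1) = 4·8 = 32.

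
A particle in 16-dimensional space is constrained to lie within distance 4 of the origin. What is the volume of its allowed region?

The n-ball volume is π^(n/2)·r^n/Γ(n/2+1). With n=16, r=4: V = 33554432·π^8/315 ≈ 1.01074e+09.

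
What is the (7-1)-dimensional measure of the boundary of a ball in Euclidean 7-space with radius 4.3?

The surface area of an n-ball is 2π^(n/2) r^(n-1) / Γ(n/2). For n=7, r=4.3: 209069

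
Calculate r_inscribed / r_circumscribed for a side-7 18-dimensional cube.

r_in = 7/2 (half the side); r_out = 7√18/2 (half the diagonal). Ratio = 1/√18 ≈ 0.235702.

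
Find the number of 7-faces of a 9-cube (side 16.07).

Number of 7-faces = C(9,7) · 2^(9-7) = 36 · 4 = 144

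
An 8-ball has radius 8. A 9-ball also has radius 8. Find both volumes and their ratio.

V_8(8) ≈ 6.80939e+07. V_9(8) ≈ 4.42718e+08. Ratio V_8/V_9 ≈ 0.1538.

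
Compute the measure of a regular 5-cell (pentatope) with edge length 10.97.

For a regular n-simplex with edge a, V = (a^n / n!)·√((n+1)/2^n). With a=10.97, n=4: V ≈ 337.319.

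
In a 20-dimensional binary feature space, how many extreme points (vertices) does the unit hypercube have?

Each vertex is a binary string of length 20, so there are 2^20 = 1048576.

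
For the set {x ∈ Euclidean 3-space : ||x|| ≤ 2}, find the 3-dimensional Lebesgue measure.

V_3(2) = π^(3/2) · (2)^3 / Γ(3/2 + 1) = 32·π/3 ≈ 33.5103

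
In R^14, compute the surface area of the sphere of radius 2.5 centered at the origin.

S_14(2.5) = 2·π^(14/2)·(2.5)^13 / Γ(14/2) = 244140625·π^7/589824 ≈ 1.25016e+06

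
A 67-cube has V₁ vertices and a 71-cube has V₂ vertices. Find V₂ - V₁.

V₁ = 2^67 = 147573952589676412928. V₂ = 2^71 = 2361183241434822606848. V₂ - V₁ = 2213609288845146193920.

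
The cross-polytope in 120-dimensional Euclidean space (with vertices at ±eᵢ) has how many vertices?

Number of vertices = 2n = 240.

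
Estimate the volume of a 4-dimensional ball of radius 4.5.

The n-ball volume is π^(n/2)·r^n/Γ(n/2+1). With n=4, r=4.5: V = 6561·π^2/32 ≈ 2023.58.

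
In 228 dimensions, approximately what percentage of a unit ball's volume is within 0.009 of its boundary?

1 - (1-0.009)^228 ≈ 0.87271 ≈ 87.27%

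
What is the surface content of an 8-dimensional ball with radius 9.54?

|∂B_8(9.54)| ≈ 2.33516e+08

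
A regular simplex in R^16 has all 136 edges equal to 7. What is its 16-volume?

Volume = 7^16 · √(17/2^16) / 16! ≈ 0.0255819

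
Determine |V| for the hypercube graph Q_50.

An n-cube has 2^n vertices; for n = 50 that is 2^50 = 1125899906842624.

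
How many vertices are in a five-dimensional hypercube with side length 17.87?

An n-cube has C(n,k)·2^(n-k) k-faces. Here C(5,0)·2^5 = 1·32 = 32.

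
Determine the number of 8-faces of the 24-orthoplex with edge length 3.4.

Number of 8-faces = 2^(8+1) · C(24,8+1) = 512 · 1307504 = 669442048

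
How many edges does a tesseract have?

Each of the 2^4 = 16 vertices has degree 4; total edges = 4·2^4/2 = 32.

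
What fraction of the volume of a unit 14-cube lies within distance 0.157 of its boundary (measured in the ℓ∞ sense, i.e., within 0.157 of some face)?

1 - (1 - 2·0.157)^14 = 1 - 0.686^14 ≈ 0.994889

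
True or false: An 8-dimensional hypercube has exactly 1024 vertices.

False. The 8-cube has 2^8 = 256 vertices.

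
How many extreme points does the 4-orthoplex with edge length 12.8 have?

The vertices are ±e_1, ..., ±e_4, so there are 2·4 = 8.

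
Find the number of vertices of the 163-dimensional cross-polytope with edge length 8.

Number of vertices = 2n = 326.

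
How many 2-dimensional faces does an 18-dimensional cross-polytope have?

Each 2-face is the convex hull of 3 vertices, one chosen as ±e_i from each of 3 distinct axes: 2^3·C(18,3) = 6528.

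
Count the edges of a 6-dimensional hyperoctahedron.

Number of 1-faces = 2^(1+1) · C(6,1+1) = 4 · 15 = 60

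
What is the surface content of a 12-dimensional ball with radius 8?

The surface area of an n-ball is 2π^(n/2) r^(n-1) / Γ(n/2). For n=12, r=8: 2147483648·π^6/15 ≈ 1.37638e+11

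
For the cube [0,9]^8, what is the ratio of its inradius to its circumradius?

r_in = 9/2 (half the side); r_out = 9√8/2 (half the diagonal). Ratio = 1/√8 ≈ 0.353553.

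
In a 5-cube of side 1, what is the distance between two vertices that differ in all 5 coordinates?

The space diagonal of an n-cube of side s is s√n. Here 1·√5 ≈ 2.23607.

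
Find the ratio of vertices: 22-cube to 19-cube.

The 22-cube has 2^22 = 4194304 vertices. The 19-cube has 2^19 = 524288 vertices. Ratio: 4194304/524288 = 8.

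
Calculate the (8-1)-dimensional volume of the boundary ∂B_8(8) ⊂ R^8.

S_8(8) = 2·π^(8/2)·(8)^7 / Γ(8/2) = 2097152·π^4/3 ≈ 6.80939e+07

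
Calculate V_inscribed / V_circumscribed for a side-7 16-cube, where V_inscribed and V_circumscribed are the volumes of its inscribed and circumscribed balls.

The radii are 7/2 and 7√16/2, so the volume ratio is (1/√16)^16 = 16^{-16/2} ≈ 2.32831e-10.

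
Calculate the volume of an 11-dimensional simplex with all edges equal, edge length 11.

V = (11^11 / 11!) · √((11+1) / 2^11) ≈ 547.129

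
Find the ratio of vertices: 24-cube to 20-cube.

The 24-cube has 2^24 = 16777216 vertices. The 20-cube has 2^20 = 1048576 vertices. Ratio: 16777216/1048576 = 16.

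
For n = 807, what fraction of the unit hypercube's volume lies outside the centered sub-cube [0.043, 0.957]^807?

The inner cube has side 1-2·0.043 = 0.914 and volume (0.914)^807 ≈ 3.045e-32, so the shell holds 1 - 3.045e-32 of the volume.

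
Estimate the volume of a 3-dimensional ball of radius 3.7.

Volume = π^{3/2}·(3.7)^3/Γ(5/2) ≈ 212.175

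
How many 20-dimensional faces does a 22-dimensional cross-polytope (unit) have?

Number of 20-faces = 2^(20+1) · C(22,20+1) = 2097152 · 22 = 46137344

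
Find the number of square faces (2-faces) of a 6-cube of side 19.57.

Choose 2 of 6 axes to span the face (C(6,2) = 15 ways), then fix each of the remaining 4 coordinates at one of its two extreme values (2^4 = 16 ways): 15·16 = 240.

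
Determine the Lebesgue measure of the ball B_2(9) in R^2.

The n-ball volume is π^(n/2)·r^n/Γ(n/2+1). With n=2, r=9: V = 81·π ≈ 254.469.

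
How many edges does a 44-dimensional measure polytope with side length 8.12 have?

An n-cube has n·2^(n-1) edges. With n = 44: 44·8796093022208 = 387028092977152.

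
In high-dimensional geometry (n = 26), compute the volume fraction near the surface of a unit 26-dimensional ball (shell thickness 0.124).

1 - (1-0.124)^26 ≈ 0.968003 ≈ 96.80%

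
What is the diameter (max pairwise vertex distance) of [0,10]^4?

d = √(10² + 10² + ... + 10²) [4 terms] = √(4·10²) = 10√4 = 20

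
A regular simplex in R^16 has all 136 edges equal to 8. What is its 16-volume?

Volume = 8^16 · √(17/2^16) / 16! ≈ 0.216673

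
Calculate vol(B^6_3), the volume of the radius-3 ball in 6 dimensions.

V_6(3) = π^(6/2) · (3)^6 / Γ(6/2 + 1) = 243·π^3/2 ≈ 3767.26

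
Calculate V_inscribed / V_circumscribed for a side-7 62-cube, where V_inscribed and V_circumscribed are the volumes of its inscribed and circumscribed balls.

V_in / V_out = (r_in/r_out)^62 = (1/√62)^62 = 62^(-62/2) ≈ 2.72808e-56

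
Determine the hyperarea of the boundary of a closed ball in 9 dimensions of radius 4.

The surface area of an n-ball is 2π^(n/2) r^(n-1) / Γ(n/2). For n=9, r=4: 2097152·π^4/105 ≈ 1.94554e+06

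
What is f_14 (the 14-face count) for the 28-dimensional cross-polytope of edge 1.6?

Number of 14-faces = 2^(14+1) · C(28,14+1) = 32768 · 37442160 = 1226904698880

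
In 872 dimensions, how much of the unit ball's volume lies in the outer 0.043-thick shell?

V(inner)/V(outer) = ((1-0.043)/1)^872 ≈ 2.266e-17, so the shell fraction is 1 - 2.266e-17.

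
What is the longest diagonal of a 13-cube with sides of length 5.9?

d = √(5.9² + 5.9² + ... + 5.9²) [13 terms] = √(13·5.9²) = 5.9√13 ≈ 21.2728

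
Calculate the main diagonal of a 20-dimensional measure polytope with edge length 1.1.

d = √(1.1² + 1.1² + ... + 1.1²) [20 terms] = √(20·1.1²) = 1.1√20 ≈ 4.91935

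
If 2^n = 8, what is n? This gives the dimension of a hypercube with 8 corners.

2^n = 8 ⇒ n = log_2(8) = 3.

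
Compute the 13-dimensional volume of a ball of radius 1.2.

V_13(1.2) = π^(13/2) · (1.2)^13 / Γ(13/2 + 1) ≈ 9.74311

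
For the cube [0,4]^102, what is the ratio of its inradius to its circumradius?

r_in = 4/2 (half the side); r_out = 4√102/2 (half the diagonal). Ratio = 1/√102 ≈ 0.0990148.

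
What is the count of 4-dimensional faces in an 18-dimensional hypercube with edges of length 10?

Number of 4-faces = C(18,4) · 2^(18-4) = 3060 · 16384 = 50135040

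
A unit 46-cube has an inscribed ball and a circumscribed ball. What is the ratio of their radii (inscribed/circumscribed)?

Ratio = (s/2)/(s√46/2) = 46^(-1/2) ≈ 0.147442.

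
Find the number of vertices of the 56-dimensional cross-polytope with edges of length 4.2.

An n-cross-polytope has 2n vertices; here n = 56, giving 112.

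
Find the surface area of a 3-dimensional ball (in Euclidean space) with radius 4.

The surface area of an n-ball is 2π^(n/2) r^(n-1) / Γ(n/2). For n=3, r=4: 4πr² = 4π·(4)² ≈ 201.062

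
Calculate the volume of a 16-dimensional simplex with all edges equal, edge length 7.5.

V_16 = √(17) · 7.5^16 / (16! · 2^(16/2)) ≈ 0.0771516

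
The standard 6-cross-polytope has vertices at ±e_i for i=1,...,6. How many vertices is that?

The vertices are ±e_1, ..., ±e_6, so there are 2·6 = 12.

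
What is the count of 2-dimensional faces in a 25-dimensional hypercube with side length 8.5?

Choose 2 of 25 axes to span the face (C(25,2) = 300 ways), then fix each of the remaining 23 coordinates at one of its two extreme values (2^23 = 8388608 ways): 300·8388608 = 2516582400.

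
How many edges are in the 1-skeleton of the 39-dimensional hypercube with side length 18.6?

An n-cube has n·2^(n-1) edges. With n = 39: 39·274877906944 = 10720238370816.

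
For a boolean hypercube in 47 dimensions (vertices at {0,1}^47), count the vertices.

The 47-cube has 2^47 = 140737488355328 vertices.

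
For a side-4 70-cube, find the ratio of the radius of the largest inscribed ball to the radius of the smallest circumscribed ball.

Ratio = (s/2)/(s√70/2) = 70^(-1/2) ≈ 0.119523.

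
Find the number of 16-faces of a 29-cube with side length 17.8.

Number of 16-faces = C(29,16) · 2^(29-16) = 67863915 · 8192 = 555941191680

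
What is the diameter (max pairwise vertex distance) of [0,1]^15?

||(1,1,...,1)|| = √(15)·1 ≈ 3.87298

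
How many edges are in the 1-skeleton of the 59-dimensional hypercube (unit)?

Each of the 2^59 = 576460752303423488 vertices has degree 59; total edges = 59·2^59/2 = 17005592192950992896.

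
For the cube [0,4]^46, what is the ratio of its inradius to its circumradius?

r_in = 4/2 (half the side); r_out = 4√46/2 (half the diagonal). Ratio = 1/√46 ≈ 0.147442.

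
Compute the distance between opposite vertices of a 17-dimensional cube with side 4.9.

The space diagonal of an n-cube of side s is s√n. Here 4.9·√17 ≈ 20.2032.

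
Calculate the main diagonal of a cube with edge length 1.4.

The space diagonal of an n-cube of side s is s√n. Here 1.4·√3 ≈ 2.42487.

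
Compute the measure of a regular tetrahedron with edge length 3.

Volume = (√2/12) · 3³ = 3.18198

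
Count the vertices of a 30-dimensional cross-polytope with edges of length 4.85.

The 30-dimensional cross-polytope has 2n = 2·30 = 60 vertices.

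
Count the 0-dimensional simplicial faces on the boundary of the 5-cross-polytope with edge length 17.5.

Number of 0-faces = 2^(0+1) · C(5,0+1) = 2 · 5 = 10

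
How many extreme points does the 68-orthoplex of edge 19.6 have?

Number of vertices = 2n = 136.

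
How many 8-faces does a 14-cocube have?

Each 8-face is the convex hull of 9 vertices, one chosen as ±e_i from each of 9 distinct axes: 2^9·C(14,9) = 1025024.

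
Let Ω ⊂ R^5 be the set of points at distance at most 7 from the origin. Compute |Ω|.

The n-ball volume is π^(n/2)·r^n/Γ(n/2+1). With n=5, r=7: V = 134456·π^2/15 ≈ 88468.5.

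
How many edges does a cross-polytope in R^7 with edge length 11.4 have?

Number of 1-faces = 2^(1+1) · C(7,1+1) = 4 · 21 = 84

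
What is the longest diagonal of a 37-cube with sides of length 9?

The space diagonal of an n-cube of side s is s√n. Here 9·√37 ≈ 54.7449.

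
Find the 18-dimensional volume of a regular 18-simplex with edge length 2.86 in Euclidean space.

For a regular n-simplex with edge a, V = (a^n / n!)·√((n+1)/2^n). With a=2.86, n=18: V ≈ 2.17949e-10.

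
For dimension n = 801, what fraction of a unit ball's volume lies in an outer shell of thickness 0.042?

1 - (1-0.042)^801 ≈ 1 - 1.185e-15 ≈ (100 - 1.22e-13)%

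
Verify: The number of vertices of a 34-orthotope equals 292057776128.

False. The 34-cube has 2^34 = 17179869184 vertices.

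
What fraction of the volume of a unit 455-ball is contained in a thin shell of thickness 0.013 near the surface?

Shell fraction = 1 - (1-0.013)^455 ≈ 0.997404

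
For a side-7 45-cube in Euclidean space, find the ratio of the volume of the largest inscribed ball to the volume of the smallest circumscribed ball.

V_in/V_out = n^(-n/2) = 45^(-45/2) ≈ 6.34919e-38.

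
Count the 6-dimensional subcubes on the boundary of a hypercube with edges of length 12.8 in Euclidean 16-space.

Number of 6-faces = C(16,6) · 2^(16-6) = 8008 · 1024 = 8200192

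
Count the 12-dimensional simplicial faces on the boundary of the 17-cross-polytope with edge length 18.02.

f_12(17-orthoplex) = 2^13 · (17 choose 13) = 19496960.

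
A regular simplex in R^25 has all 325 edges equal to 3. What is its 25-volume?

Volume = 3^25 · √(26/2^25) / 25! ≈ 4.80836e-17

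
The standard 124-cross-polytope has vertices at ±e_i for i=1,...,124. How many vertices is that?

Number of vertices = 2n = 248.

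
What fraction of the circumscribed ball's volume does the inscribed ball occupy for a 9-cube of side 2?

The radii are 2/2 and 2√9/2, so the volume ratio is (1/√9)^9 = 9^{-9/2} ≈ 5.08053e-05.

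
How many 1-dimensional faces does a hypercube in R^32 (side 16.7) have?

Number of 1-faces = C(32,1) · 2^(32-1) = 32 · 2147483648 = 68719476736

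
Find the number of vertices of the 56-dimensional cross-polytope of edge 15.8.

An n-cross-polytope has 2n vertices; here n = 56, giving 112.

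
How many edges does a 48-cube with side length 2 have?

The 48-cube has n·2^(n-1) = 48·2^47 = 48·140737488355328 = 6755399441055744 edges.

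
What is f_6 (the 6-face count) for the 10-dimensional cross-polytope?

Each 6-face is the convex hull of 7 vertices, one chosen as ±e_i from each of 7 distinct axes: 2^7·C(10,7) = 15360.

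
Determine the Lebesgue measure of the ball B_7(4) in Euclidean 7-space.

V_7(4) = π^(7/2) · (4)^7 / Γ(7/2 + 1) = 262144·π^3/105 ≈ 77410.6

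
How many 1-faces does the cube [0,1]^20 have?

An n-cube has n·2^(n-1) edges. With n = 20: 20·524288 = 10485760.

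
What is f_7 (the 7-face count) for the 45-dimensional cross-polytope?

An n-cross-polytope has 2^(k+1)·C(n,k+1) k-faces. Here 2^8·C(45,8) = 256·215553195 = 55181617920.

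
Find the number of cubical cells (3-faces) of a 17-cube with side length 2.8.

f_3(17-cube) = (17 choose 3) · 2^14 = 11141120.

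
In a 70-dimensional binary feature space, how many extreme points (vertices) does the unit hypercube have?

Each vertex is a binary string of length 70, so there are 2^70 = 1180591620717411303424.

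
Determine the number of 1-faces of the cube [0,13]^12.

Choose 1 of 12 axes to span the face (C(12,1) = 12 ways), then fix each of the remaining 11 coordinates at one of its two extreme values (2^11 = 2048 ways): 12·2048 = 24576.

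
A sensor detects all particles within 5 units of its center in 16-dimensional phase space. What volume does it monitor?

V = 30517578125·π^8/8064 ≈ 3.59086e+10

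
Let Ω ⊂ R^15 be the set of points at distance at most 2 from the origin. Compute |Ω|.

V_15(2) = π^(15/2) · (2)^15 / Γ(15/2 + 1) = 8388608·π^7/2027025 ≈ 12499.1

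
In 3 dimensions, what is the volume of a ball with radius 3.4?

V_3(3.4) = π^(3/2) · (3.4)^3 / Γ(3/2 + 1) ≈ 164.636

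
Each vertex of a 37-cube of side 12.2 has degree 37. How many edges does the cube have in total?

Number of 1-faces = C(37,1)·2^(37-1) = 37·68719476736 = 2542620639232.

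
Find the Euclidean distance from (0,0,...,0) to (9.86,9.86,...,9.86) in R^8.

||(9.86,9.86,...,9.86)|| = √(8)·9.86 ≈ 27.8883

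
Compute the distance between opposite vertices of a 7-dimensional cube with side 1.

Diagonal = √7 · 1 ≈ 2.64575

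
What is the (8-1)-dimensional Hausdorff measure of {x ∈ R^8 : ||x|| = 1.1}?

The surface area of an n-ball is 2π^(n/2) r^(n-1) / Γ(n/2). For n=8, r=1.1: 63.2743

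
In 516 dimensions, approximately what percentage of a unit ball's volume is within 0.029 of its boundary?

1 - (1-0.029)^516 ≈ 0.9999997458 ≈ 99.999975%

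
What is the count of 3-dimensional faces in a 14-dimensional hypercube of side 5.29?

f_3(14-cube) = (14 choose 3) · 2^11 = 745472.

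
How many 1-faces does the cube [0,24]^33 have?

Each of the 2^33 = 8589934592 vertices has degree 33; total edges = 33·2^33/2 = 141733920768.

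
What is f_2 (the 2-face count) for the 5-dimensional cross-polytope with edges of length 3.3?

Number of 2-faces = 2^(2+1) · C(5,2+1) = 8 · 10 = 80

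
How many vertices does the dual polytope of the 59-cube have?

The vertices are ±e_1, ..., ±e_59, so there are 2·59 = 118.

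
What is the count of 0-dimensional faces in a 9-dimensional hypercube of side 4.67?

Number of 0-faces = C(9,0) · 2^(9-0) = 1 · 512 = 512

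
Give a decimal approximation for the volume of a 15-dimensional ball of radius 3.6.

The n-ball volume is π^(n/2)·r^n/Γ(n/2+1). With n=15, r=3.6: V ≈ 8.43272e+07.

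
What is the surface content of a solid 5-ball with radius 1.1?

S_5(1.1) = 2·π^(5/2)·(1.1)^4 / Γ(5/2) ≈ 38.5336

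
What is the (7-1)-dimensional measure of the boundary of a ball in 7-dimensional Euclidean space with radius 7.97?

S_7(7.97) = 2·π^(7/2)·(7.97)^6 / Γ(7/2) ≈ 8.47673e+06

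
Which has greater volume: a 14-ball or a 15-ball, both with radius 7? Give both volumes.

V_14(7) ≈ 4.06435e+11. V_15(7) ≈ 1.81093e+12. The 15-ball is larger.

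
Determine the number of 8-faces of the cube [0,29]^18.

Number of 8-faces = C(18,8) · 2^(18-8) = 43758 · 1024 = 44808192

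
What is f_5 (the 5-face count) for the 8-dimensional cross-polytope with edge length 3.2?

Number of 5-faces = 2^(5+1) · C(8,5+1) = 64 · 28 = 1792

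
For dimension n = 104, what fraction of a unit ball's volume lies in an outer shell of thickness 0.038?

1 - (1-0.038)^104 ≈ 0.982209 ≈ 98.22%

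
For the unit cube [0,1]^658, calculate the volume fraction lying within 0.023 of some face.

1 - (1 - 2·0.023)^658 = 1 - 0.954^658 ≈ 1 - 3.49e-14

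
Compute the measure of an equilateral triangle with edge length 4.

Area = (√3/4) · 4² = 6.9282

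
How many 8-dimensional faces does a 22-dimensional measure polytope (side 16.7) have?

Choose 8 of 22 axes to span the face (C(22,8) = 319770 ways), then fix each of the remaining 14 coordinates at one of its two extreme values (2^14 = 16384 ways): 319770·16384 = 5239111680.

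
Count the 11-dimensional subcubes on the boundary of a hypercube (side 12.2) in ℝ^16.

Choose 11 of 16 axes to span the face (C(16,11) = 4368 ways), then fix each of the remaining 5 coordinates at one of its two extreme values (2^5 = 32 ways): 4368·32 = 139776.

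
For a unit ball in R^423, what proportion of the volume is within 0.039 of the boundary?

V(inner)/V(outer) = ((1-0.039)/1)^423 ≈ 4.92e-08, so the shell fraction is 0.9999999508.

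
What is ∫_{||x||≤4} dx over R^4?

V_4(4) = π^(4/2) · (4)^4 / Γ(4/2 + 1) = 128·π^2 ≈ 1263.31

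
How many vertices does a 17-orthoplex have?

Each 0-face is the convex hull of 1 vertex, one chosen as ±e_i from each of 1 distinct axis: 2^1·C(17,1) = 34.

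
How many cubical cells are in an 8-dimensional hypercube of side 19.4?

Number of 3-faces = C(8,3) · 2^(8-3) = 56 · 32 = 1792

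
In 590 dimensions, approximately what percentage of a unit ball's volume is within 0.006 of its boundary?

1 - (1-0.006)^590 ≈ 0.971294 ≈ 97.13%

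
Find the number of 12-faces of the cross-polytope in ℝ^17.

Number of 12-faces = 2^(12+1) · C(17,12+1) = 8192 · 2380 = 19496960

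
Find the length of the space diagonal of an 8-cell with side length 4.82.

||(4.82,4.82,...,4.82)|| = √(4)·4.82 = 9.64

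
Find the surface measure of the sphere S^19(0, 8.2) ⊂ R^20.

S_20(8.2) = 2·π^(20/2)·(8.2)^19 / Γ(20/2) ≈ 1.18913e+17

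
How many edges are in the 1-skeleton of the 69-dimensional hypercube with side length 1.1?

Each of the 2^69 = 590295810358705651712 vertices has degree 69; total edges = 69·2^69/2 = 20365205457375344984064.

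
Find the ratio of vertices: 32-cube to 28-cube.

The 32-cube has 2^32 = 4294967296 vertices. The 28-cube has 2^28 = 268435456 vertices. Ratio: 4294967296/268435456 = 16.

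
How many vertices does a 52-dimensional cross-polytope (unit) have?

The 52-dimensional cross-polytope has 2n = 2·52 = 104 vertices.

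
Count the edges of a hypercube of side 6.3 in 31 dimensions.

Number of 1-faces = C(31,1)·2^(31-1) = 31·1073741824 = 33285996544.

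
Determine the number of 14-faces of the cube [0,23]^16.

Choose 14 of 16 axes to span the face (C(16,14) = 120 ways), then fix each of the remaining 2 coordinates at one of its two extreme values (2^2 = 4 ways): 120·4 = 480.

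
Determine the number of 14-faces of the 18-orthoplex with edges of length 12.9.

Each 14-face is the convex hull of 15 vertices, one chosen as ±e_i from each of 15 distinct axes: 2^15·C(18,15) = 26738688.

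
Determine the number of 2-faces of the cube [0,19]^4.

f_2(4-cube) = (4 choose 2) · 2^2 = 24.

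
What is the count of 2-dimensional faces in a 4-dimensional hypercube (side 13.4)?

An n-cube has C(n,k)·2^(n-k) k-faces. Here C(4,2)·2^2 = 6·4 = 24.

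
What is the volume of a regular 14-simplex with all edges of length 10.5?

For a regular n-simplex with edge a, V = (a^n / n!)·√((n+1)/2^n). With a=10.5, n=14: V ≈ 68.7191.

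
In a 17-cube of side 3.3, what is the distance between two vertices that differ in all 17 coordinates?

||(3.3,3.3,...,3.3)|| = √(17)·3.3 ≈ 13.6062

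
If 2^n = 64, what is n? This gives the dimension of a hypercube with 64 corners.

The n-cube has 2^n vertices, and 64 = 2^6, so n = 6.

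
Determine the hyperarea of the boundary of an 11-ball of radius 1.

The surface area of an n-ball is 2π^(n/2) r^(n-1) / Γ(n/2). For n=11, r=1: 64·π^5/945 ≈ 20.7251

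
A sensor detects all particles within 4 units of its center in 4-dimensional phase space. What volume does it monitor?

The n-ball volume is π^(n/2)·r^n/Γ(n/2+1). With n=4, r=4: V = 128·π^2 ≈ 1263.31.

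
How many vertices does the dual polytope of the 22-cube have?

The vertices are ±e_1, ..., ±e_22, so there are 2·22 = 44.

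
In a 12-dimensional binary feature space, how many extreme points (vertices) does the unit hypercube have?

An n-cube has 2^n vertices; for n = 12 that is 2^12 = 4096.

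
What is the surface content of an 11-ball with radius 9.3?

The surface area of an n-ball is 2π^(n/2) r^(n-1) / Γ(n/2). For n=11, r=9.3: 1.00306e+11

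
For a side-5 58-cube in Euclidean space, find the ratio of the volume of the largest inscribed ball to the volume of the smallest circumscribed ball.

The radii are 5/2 and 5√58/2, so the volume ratio is (1/√58)^58 = 58^{-58/2} ≈ 7.25418e-52.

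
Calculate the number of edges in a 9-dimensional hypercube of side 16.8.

Each of the 2^9 = 512 vertices has degree 9; total edges = 9·2^9/2 = 2304.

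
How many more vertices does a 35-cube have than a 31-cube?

The 35-cube has 2^35 = 34359738368 vertices. The 31-cube has 2^31 = 2147483648 vertices. Difference: 34359738368 - 2147483648 = 32212254720.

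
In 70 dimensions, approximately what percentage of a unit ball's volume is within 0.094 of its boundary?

1 - (1-0.094)^70 ≈ 0.999002 ≈ 99.90%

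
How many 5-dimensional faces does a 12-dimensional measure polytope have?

f_5(12-cube) = (12 choose 5) · 2^7 = 101376.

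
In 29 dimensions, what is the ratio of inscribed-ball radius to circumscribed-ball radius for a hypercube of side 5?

Ratio = (s/2)/(s√29/2) = 29^(-1/2) ≈ 0.185695.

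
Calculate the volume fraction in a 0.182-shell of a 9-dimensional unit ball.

1 - (1-0.182)^9 ≈ 0.836024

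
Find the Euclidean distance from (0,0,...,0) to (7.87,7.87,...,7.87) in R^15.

||(7.87,7.87,...,7.87)|| = √(15)·7.87 ≈ 30.4804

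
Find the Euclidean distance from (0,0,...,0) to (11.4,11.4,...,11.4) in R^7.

||(11.4,11.4,...,11.4)|| = √(7)·11.4 ≈ 30.1616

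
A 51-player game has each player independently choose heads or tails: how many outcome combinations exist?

The 51-cube has 2^51 = 2251799813685248 vertices.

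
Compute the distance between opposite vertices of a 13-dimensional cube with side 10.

||(10,10,...,10)|| = √(13)·10 ≈ 36.0555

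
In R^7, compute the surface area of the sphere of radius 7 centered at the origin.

S = n·V_n(r)/r = 7·V_7(7)/7 (volume-to-surface relation), giving 1882384·π^3/15 ≈ 3.89105e+06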